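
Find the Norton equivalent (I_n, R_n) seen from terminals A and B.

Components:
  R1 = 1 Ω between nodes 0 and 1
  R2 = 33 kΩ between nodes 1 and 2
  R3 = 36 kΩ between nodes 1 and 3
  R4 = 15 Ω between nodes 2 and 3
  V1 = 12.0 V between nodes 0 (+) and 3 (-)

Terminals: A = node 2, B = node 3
Find the Thévenin equivalent first; then I_n = V_th/R_th and R_n = R_th.
Step 1 — V_th is the open-circuit voltage V_A - V_B (nothing connected across the terminals).
Nodal analysis, taking node 3 as the 0 V reference.
Source V1 fixes V_0 = 12 V.
KCL at each unknown node (sum of currents leaving = 0; resistances in Ω):
  Node 1: (V_1 - 12)/1 + (V_1 - V_2)/33000 + (V_1 - 0)/36000 = 0
  Node 2: (V_2 - V_1)/33000 + (V_2 - 0)/15 = 0
Collecting terms (coefficients in siemens):
  1·V_1 - 0.0000303·V_2 = 12
  0.0667·V_2 - 0.0000303·V_1 = 0
Determinant D = (1)(0.0667) - (-0.0000303)(-0.0000303) = 0.0667
V_1 = [(12)(0.0667) - (-0.0000303)(0)]/D = 12 V
V_2 = [(1)(0) - (12)(-0.0000303)]/D = 0.005452 V
V_th = V_2 - V_3 = 0.005452 - 0 = 0.005452 V
Step 2 — R_th: zero the source — replace V1 by a short circuit (node 3 merges into node 0) — and find the resistance seen between A (node 2) and B (node 0).
Reduce the network between node 2 (A) and node 0 (B) by series/parallel combination:
  Rp1 = R1 ‖ R3 (parallel, both between nodes 0 and 1) = 1/(1/1 + 1/36000) = 1 Ω
  Rs1 = R2 + Rp1 (series, joined only at node 1) = 33000 + 1 = 33000 Ω
  Rp2 = R4 ‖ Rs1 (parallel, both between nodes 0 and 2) = 1/(1/15 + 1/33000) = 14.99 Ω
R_th = 14.99 Ω
I_n = V_th/R_th = 0.005452/14.99 = 0.0003636 A, and R_n = R_th = 14.99 Ω

Final answer: I_n = 0.0003636 A, R_n = 14.99 Ω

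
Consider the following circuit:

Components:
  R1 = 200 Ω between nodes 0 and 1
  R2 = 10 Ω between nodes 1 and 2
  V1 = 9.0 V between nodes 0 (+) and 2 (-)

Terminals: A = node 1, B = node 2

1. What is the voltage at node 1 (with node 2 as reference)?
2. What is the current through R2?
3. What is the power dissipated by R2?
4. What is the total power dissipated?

Nodal analysis, taking node 2 as the 0 V reference.
Source V1 fixes V_0 = 9 V.
KCL at each unknown node (sum of currents leaving = 0; resistances in Ω):
  Node 1: (V_1 - 9)/200 + (V_1 - 0)/10 = 0
Collecting terms: 0.105 × V_1 = 0.045  =>  V_1 = 0.4286 V
Part 1:
  Read off the nodal solution: V_1 = 0.4286 V
Part 2:
  I_R2 = (V_1 - V_2)/R2 = (0.4286 - 0)/10 = 0.04286 A
  Magnitude: I_R2 = 0.04286 A
Part 3:
  I_R2 = (V_1 - V_2)/R2 = (0.4286 - 0)/10 = 0.04286 A
  P_R2 = I_R2² × R2 = (0.04286)² × 10 = 0.01837 W
Part 4:
  Power in each resistor, P = (ΔV)²/R:
    P_R1 = (9 - 0.4286)²/200 = 0.3673 W
    P_R2 = (0.4286 - 0)²/10 = 0.01837 W
  P_total = P_R1 + P_R2 = 0.3857 W

Final answers:
1. V_1 = 0.4286 V
2. I_R2 = 0.04286 A
3. P_R2 = 0.01837 W
4. P_total = 0.3857 W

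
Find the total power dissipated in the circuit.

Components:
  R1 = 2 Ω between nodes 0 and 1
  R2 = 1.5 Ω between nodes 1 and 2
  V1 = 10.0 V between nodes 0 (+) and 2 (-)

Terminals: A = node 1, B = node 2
Nodal analysis, taking node 2 as the 0 V reference.
Source V1 fixes V_0 = 10 V.
KCL at each unknown node (sum of currents leaving = 0; resistances in Ω):
  Node 1: (V_1 - 10)/2 + (V_1 - 0)/1.5 = 0
Collecting terms: 1.167 × V_1 = 5  =>  V_1 = 4.286 V
Power in each resistor, P = (ΔV)²/R:
  P_R1 = (10 - 4.286)²/2 = 16.33 W
  P_R2 = (4.286 - 0)²/1.5 = 12.24 W
P_total = P_R1 + P_R2 = 28.57 W

Final answer: 28.57 W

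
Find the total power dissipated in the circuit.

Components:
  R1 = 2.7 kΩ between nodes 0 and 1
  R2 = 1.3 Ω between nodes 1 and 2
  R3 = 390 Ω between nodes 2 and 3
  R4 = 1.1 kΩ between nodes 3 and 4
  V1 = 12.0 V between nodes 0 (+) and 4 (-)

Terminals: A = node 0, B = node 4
Nodal analysis, taking node 4 as the 0 V reference.
Source V1 fixes V_0 = 12 V.
KCL at each unknown node (sum of currents leaving = 0; resistances in Ω):
  Node 1: (V_1 - 12)/2700 + (V_1 - V_2)/1.3 = 0
  Node 2: (V_2 - V_1)/1.3 + (V_2 - V_3)/390 = 0
  Node 3: (V_3 - V_2)/390 + (V_3 - 0)/1100 = 0
Collecting terms (coefficients in siemens):
  0.7696·V_1 - 0.7692·V_2 = 0.004444
  0.7718·V_2 - 0.7692·V_1 - 0.002564·V_3 = 0
  0.003473·V_3 - 0.002564·V_2 = 0
Solving these 3 simultaneous equations (Gaussian elimination) gives:
  V_1 = 4.27 V, V_2 = 4.266 V, V_3 = 3.149 V
Power in each resistor, P = (ΔV)²/R:
  P_R1 = (12 - 4.27)²/2700 = 0.02213 W
  P_R2 = (4.27 - 4.266)²/1.3 = 0.00001066 W
  P_R3 = (4.266 - 3.149)²/390 = 0.003197 W
  P_R4 = (3.149 - 0)²/1100 = 0.009017 W
P_total = P_R1 + P_R2 + P_R3 + P_R4 = 0.03436 W

Final answer: 0.03436 W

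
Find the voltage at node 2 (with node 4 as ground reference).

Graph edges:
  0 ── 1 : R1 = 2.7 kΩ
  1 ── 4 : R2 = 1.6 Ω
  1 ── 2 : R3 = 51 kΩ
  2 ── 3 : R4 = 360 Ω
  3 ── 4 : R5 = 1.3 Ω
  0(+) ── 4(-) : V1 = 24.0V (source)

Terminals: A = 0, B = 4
Nodal analysis, taking node 4 as the 0 V reference.
Source V1 fixes V_0 = 24 V.
KCL at each unknown node (sum of currents leaving = 0; resistances in Ω):
  Node 1: (V_1 - 24)/2700 + (V_1 - 0)/1.6 + (V_1 - V_2)/51000 = 0
  Node 2: (V_2 - V_1)/51000 + (V_2 - V_3)/360 = 0
  Node 3: (V_3 - V_2)/360 + (V_3 - 0)/1.3 = 0
Collecting terms (coefficients in siemens):
  0.6254·V_1 - 0.00001961·V_2 = 0.008889
  0.002797·V_2 - 0.00001961·V_1 - 0.002778·V_3 = 0
  0.772·V_3 - 0.002778·V_2 = 0
Solving these 3 simultaneous equations (Gaussian elimination) gives:
  V_1 = 0.01421 V, V_2 = 0.00009998 V, V_3 = 0.0000003598 V
The requested potential is V_2 = 0.00009998 V.

Final answer: V_2 = 9.998e-05 V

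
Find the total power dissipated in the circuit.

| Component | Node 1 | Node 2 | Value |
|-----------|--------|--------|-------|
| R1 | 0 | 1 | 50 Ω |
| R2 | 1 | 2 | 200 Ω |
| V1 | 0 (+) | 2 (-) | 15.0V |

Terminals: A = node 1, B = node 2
Nodal analysis, taking node 2 as the 0 V reference.
Source V1 fixes V_0 = 15 V.
KCL at each unknown node (sum of currents leaving = 0; resistances in Ω):
  Node 1: (V_1 - 15)/50 + (V_1 - 0)/200 = 0
Collecting terms: 0.025 × V_1 = 0.3  =>  V_1 = 12 V
Power in each resistor, P = (ΔV)²/R:
  P_R1 = (15 - 12)²/50 = 0.18 W
  P_R2 = (12 - 0)²/200 = 0.72 W
P_total = P_R1 + P_R2 = 0.9 W

Final answer: 0.9 W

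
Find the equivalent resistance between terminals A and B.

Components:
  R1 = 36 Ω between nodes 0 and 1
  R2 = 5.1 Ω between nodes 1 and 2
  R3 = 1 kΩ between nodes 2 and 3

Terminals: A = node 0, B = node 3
Reduce the network between node 0 (A) and node 3 (B) by series/parallel combination:
  Rs1 = R1 + R2 (series, joined only at node 1) = 36 + 5.1 = 41.1 Ω
  Rs2 = R3 + Rs1 (series, joined only at node 2) = 1000 + 41.1 = 1041 Ω
R_eq = 1.041 kΩ

Final answer: 1.041 kΩ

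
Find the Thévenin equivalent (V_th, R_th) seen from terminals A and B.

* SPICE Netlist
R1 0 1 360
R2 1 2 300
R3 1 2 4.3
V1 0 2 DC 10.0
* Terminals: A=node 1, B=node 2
Step 1 — V_th is the open-circuit voltage V_A - V_B (nothing connected across the terminals).
Nodal analysis, taking node 2 as the 0 V reference.
Source V1 fixes V_0 = 10 V.
KCL at each unknown node (sum of currents leaving = 0; resistances in Ω):
  Node 1: (V_1 - 10)/360 + (V_1 - 0)/300 + (V_1 - 0)/4.3 = 0
Collecting terms: 0.2387 × V_1 = 0.02778  =>  V_1 = 0.1164 V
V_th = V_1 - V_2 = 0.1164 - 0 = 0.1164 V
Step 2 — R_th: zero the source — replace V1 by a short circuit (node 2 merges into node 0) — and find the resistance seen between A (node 1) and B (node 0).
Reduce the network between node 1 (A) and node 0 (B) by series/parallel combination:
  Rp1 = R1 ‖ R2 ‖ R3 (parallel, all between nodes 0 and 1) = 1/(1/360 + 1/300 + 1/4.3) = 4.19 Ω
R_th = 4.19 Ω

Final answer: V_th = 0.1164 V, R_th = 4.19 Ω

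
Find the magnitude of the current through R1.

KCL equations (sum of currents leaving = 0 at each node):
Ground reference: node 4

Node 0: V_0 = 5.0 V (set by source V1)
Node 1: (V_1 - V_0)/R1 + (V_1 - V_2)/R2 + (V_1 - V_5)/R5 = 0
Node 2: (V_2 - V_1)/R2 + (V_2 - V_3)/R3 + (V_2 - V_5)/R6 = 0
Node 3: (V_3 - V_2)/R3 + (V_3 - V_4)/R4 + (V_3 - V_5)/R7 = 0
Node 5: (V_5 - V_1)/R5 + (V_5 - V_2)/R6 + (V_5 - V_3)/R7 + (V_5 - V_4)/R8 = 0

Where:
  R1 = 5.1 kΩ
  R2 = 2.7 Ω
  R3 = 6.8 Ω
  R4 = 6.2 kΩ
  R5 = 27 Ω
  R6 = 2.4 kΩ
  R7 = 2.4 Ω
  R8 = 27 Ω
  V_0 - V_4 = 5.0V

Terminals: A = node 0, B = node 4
Nodal analysis, taking node 4 as the 0 V reference.
Source V1 fixes V_0 = 5 V.
KCL at each unknown node (sum of currents leaving = 0; resistances in Ω):
  Node 1: (V_1 - 5)/5100 + (V_1 - V_2)/2.7 + (V_1 - V_5)/27 = 0
  Node 2: (V_2 - V_1)/2.7 + (V_2 - V_3)/6.8 + (V_2 - V_5)/2400 = 0
  Node 3: (V_3 - V_2)/6.8 + (V_3 - 0)/6200 + (V_3 - V_5)/2.4 = 0
  Node 5: (V_5 - V_1)/27 + (V_5 - V_2)/2400 + (V_5 - V_3)/2.4 + (V_5 - 0)/27 = 0
Collecting terms (coefficients in siemens):
  0.4076·V_1 - 0.3704·V_2 - 0.03704·V_5 = 0.0009804
  0.5178·V_2 - 0.3704·V_1 - 0.1471·V_3 - 0.0004167·V_5 = 0
  0.5639·V_3 - 0.1471·V_2 - 0.4167·V_5 = 0
  0.4912·V_5 - 0.03704·V_1 - 0.0004167·V_2 - 0.4167·V_3 = 0
Solving these 4 simultaneous equations (Gaussian elimination) gives:
  V_1 = 0.03419 V, V_2 = 0.03236 V, V_3 = 0.02778 V, V_5 = 0.02617 V
I_R1 = (V_0 - V_1)/R1 = (5 - 0.03419)/5100 = 0.0009737 A
|I_R1| = 0.0009737 A

Final answer: |I_R1| = 0.0009737 A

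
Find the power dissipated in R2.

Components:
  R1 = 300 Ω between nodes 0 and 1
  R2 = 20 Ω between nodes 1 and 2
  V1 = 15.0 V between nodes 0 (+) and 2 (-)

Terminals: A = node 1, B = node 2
Nodal analysis, taking node 2 as the 0 V reference.
Source V1 fixes V_0 = 15 V.
KCL at each unknown node (sum of currents leaving = 0; resistances in Ω):
  Node 1: (V_1 - 15)/300 + (V_1 - 0)/20 = 0
Collecting terms: 0.05333 × V_1 = 0.05  =>  V_1 = 0.9375 V
I_R2 = (V_1 - V_2)/R2 = (0.9375 - 0)/20 = 0.04688 A
P_R2 = I_R2² × R2 = (0.04688)² × 20 = 0.04395 W

Final answer: 0.04395 W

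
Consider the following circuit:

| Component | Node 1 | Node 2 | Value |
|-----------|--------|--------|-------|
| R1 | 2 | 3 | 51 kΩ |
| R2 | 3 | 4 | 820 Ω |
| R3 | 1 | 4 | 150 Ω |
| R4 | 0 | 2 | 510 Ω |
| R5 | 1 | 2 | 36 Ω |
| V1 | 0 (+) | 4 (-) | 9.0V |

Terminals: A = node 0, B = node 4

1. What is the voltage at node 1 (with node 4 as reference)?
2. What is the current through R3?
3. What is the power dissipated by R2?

Nodal analysis, taking node 4 as the 0 V reference.
Source V1 fixes V_0 = 9 V.
KCL at each unknown node (sum of currents leaving = 0; resistances in Ω):
  Node 1: (V_1 - 0)/150 + (V_1 - V_2)/36 = 0
  Node 2: (V_2 - V_3)/51000 + (V_2 - 9)/510 + (V_2 - V_1)/36 = 0
  Node 3: (V_3 - V_2)/51000 + (V_3 - 0)/820 = 0
Collecting terms (coefficients in siemens):
  0.03444·V_1 - 0.02778·V_2 = 0
  0.02976·V_2 - 0.02778·V_1 - 0.00001961·V_3 = 0.01765
  0.001239·V_3 - 0.00001961·V_2 = 0
Solving these 3 simultaneous equations (Gaussian elimination) gives:
  V_1 = 1.935 V, V_2 = 2.399 V, V_3 = 0.03796 V
Part 1:
  Read off the nodal solution: V_1 = 1.935 V
Part 2:
  I_R3 = (V_1 - V_4)/R3 = (1.935 - 0)/150 = 0.0129 A
  Magnitude: I_R3 = 0.0129 A
Part 3:
  I_R2 = (V_3 - V_4)/R2 = (0.03796 - 0)/820 = 0.00004629 A
  P_R2 = I_R2² × R2 = (0.00004629)² × 820 = 0.000001757 W

Final answers:
1. V_1 = 1.935 V
2. I_R3 = 0.0129 A
3. P_R2 = 1.757e-06 W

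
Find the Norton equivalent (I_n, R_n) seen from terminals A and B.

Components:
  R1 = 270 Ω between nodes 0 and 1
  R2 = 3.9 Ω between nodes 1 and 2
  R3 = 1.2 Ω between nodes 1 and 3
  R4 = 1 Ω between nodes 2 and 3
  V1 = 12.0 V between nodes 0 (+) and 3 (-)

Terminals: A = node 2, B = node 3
Find the Thévenin equivalent first; then I_n = V_th/R_th and R_n = R_th.
Step 1 — V_th is the open-circuit voltage V_A - V_B (nothing connected across the terminals).
Nodal analysis, taking node 3 as the 0 V reference.
Source V1 fixes V_0 = 12 V.
KCL at each unknown node (sum of currents leaving = 0; resistances in Ω):
  Node 1: (V_1 - 12)/270 + (V_1 - V_2)/3.9 + (V_1 - 0)/1.2 = 0
  Node 2: (V_2 - V_1)/3.9 + (V_2 - 0)/1 = 0
Collecting terms (coefficients in siemens):
  1.093·V_1 - 0.2564·V_2 = 0.04444
  1.256·V_2 - 0.2564·V_1 = 0
Determinant D = (1.093)(1.256) - (-0.2564)(-0.2564) = 1.308
V_1 = [(0.04444)(1.256) - (-0.2564)(0)]/D = 0.04269 V
V_2 = [(1.093)(0) - (0.04444)(-0.2564)]/D = 0.008712 V
V_th = V_2 - V_3 = 0.008712 - 0 = 0.008712 V
Step 2 — R_th: zero the source — replace V1 by a short circuit (node 3 merges into node 0) — and find the resistance seen between A (node 2) and B (node 0).
Reduce the network between node 2 (A) and node 0 (B) by series/parallel combination:
  Rp1 = R1 ‖ R3 (parallel, both between nodes 0 and 1) = 1/(1/270 + 1/1.2) = 1.195 Ω
  Rs1 = R2 + Rp1 (series, joined only at node 1) = 3.9 + 1.195 = 5.095 Ω
  Rp2 = R4 ‖ Rs1 (parallel, both between nodes 0 and 2) = 1/(1/1 + 1/5.095) = 0.8359 Ω
R_th = 0.8359 Ω
I_n = V_th/R_th = 0.008712/0.8359 = 0.01042 A, and R_n = R_th = 0.8359 Ω

Final answer: I_n = 0.01042 A, R_n = 0.8359 Ω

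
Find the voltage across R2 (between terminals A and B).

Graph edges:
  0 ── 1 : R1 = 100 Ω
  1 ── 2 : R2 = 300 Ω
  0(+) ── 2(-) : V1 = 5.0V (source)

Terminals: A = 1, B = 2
R1 and R2 are in series across V1 (node 0 → node 1 → node 2), and the output A–B is taken across R2, so this is a voltage divider.
Series current: I = V1/(R1 + R2) = 5/(100 + 300) = 5/400 = 0.0125 A
V_R2 = I × R2 = V1 × R2/(R1 + R2) = 5 × 300/400 = 3.75 V

Final answer: 3.75 V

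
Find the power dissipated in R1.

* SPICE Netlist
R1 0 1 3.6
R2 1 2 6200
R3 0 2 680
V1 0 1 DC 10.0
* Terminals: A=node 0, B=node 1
Nodal analysis, taking node 1 as the 0 V reference.
Source V1 fixes V_0 = 10 V.
KCL at each unknown node (sum of currents leaving = 0; resistances in Ω):
  Node 2: (V_2 - 0)/6200 + (V_2 - 10)/680 = 0
Collecting terms: 0.001632 × V_2 = 0.01471  =>  V_2 = 9.012 V
I_R1 = (V_0 - V_1)/R1 = (10 - 0)/3.6 = 2.778 A
P_R1 = I_R1² × R1 = (2.778)² × 3.6 = 27.78 W

Final answer: 27.78 W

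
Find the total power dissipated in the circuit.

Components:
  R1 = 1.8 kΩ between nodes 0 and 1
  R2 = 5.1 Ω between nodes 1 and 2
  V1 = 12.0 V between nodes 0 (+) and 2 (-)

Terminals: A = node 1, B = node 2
Nodal analysis, taking node 2 as the 0 V reference.
Source V1 fixes V_0 = 12 V.
KCL at each unknown node (sum of currents leaving = 0; resistances in Ω):
  Node 1: (V_1 - 12)/1800 + (V_1 - 0)/5.1 = 0
Collecting terms: 0.1966 × V_1 = 0.006667  =>  V_1 = 0.0339 V
Power in each resistor, P = (ΔV)²/R:
  P_R1 = (12 - 0.0339)²/1800 = 0.07955 W
  P_R2 = (0.0339 - 0)²/5.1 = 0.0002254 W
P_total = P_R1 + P_R2 = 0.07977 W

Final answer: 0.07977 W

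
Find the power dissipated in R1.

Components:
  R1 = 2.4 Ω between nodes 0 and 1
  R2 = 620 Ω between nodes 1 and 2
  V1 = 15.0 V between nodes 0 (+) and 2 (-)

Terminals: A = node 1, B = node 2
Nodal analysis, taking node 2 as the 0 V reference.
Source V1 fixes V_0 = 15 V.
KCL at each unknown node (sum of currents leaving = 0; resistances in Ω):
  Node 1: (V_1 - 15)/2.4 + (V_1 - 0)/620 = 0
Collecting terms: 0.4183 × V_1 = 6.25  =>  V_1 = 14.94 V
I_R1 = (V_0 - V_1)/R1 = (15 - 14.94)/2.4 = 0.0241 A
P_R1 = I_R1² × R1 = (0.0241)² × 2.4 = 0.001394 W

Final answer: 0.001394 W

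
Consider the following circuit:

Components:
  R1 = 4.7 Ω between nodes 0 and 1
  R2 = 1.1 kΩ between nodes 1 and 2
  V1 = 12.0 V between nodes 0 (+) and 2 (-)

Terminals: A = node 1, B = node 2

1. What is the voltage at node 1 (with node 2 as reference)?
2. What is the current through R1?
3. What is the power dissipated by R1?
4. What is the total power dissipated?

Nodal analysis, taking node 2 as the 0 V reference.
Source V1 fixes V_0 = 12 V.
KCL at each unknown node (sum of currents leaving = 0; resistances in Ω):
  Node 1: (V_1 - 12)/4.7 + (V_1 - 0)/1100 = 0
Collecting terms: 0.2137 × V_1 = 2.553  =>  V_1 = 11.95 V
Part 1:
  Read off the nodal solution: V_1 = 11.95 V
Part 2:
  I_R1 = (V_0 - V_1)/R1 = (12 - 11.95)/4.7 = 0.01086 A
  Magnitude: I_R1 = 0.01086 A
Part 3:
  I_R1 = (V_0 - V_1)/R1 = (12 - 11.95)/4.7 = 0.01086 A
  P_R1 = I_R1² × R1 = (0.01086)² × 4.7 = 0.0005546 W
Part 4:
  Power in each resistor, P = (ΔV)²/R:
    P_R1 = (12 - 11.95)²/4.7 = 0.0005546 W
    P_R2 = (11.95 - 0)²/1100 = 0.1298 W
  P_total = P_R1 + P_R2 = 0.1304 W

Final answers:
1. V_1 = 11.95 V
2. I_R1 = 0.01086 A
3. P_R1 = 0.0005546 W
4. P_total = 0.1304 W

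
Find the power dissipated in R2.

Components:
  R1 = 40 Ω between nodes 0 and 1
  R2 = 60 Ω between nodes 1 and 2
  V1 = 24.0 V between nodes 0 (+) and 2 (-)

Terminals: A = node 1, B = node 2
Nodal analysis, taking node 2 as the 0 V reference.
Source V1 fixes V_0 = 24 V.
KCL at each unknown node (sum of currents leaving = 0; resistances in Ω):
  Node 1: (V_1 - 24)/40 + (V_1 - 0)/60 = 0
Collecting terms: 0.04167 × V_1 = 0.6  =>  V_1 = 14.4 V
I_R2 = (V_1 - V_2)/R2 = (14.4 - 0)/60 = 0.24 A
P_R2 = I_R2² × R2 = (0.24)² × 60 = 3.456 W

Final answer: 3.456 W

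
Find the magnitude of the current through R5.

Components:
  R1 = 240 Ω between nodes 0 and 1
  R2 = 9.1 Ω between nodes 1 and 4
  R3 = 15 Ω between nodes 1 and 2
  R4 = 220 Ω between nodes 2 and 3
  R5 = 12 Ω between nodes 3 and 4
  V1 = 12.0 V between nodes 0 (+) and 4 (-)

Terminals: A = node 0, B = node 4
Nodal analysis, taking node 4 as the 0 V reference.
Source V1 fixes V_0 = 12 V.
KCL at each unknown node (sum of currents leaving = 0; resistances in Ω):
  Node 1: (V_1 - 12)/240 + (V_1 - 0)/9.1 + (V_1 - V_2)/15 = 0
  Node 2: (V_2 - V_1)/15 + (V_2 - V_3)/220 = 0
  Node 3: (V_3 - V_2)/220 + (V_3 - 0)/12 = 0
Collecting terms (coefficients in siemens):
  0.1807·V_1 - 0.06667·V_2 = 0.05
  0.07121·V_2 - 0.06667·V_1 - 0.004545·V_3 = 0
  0.08788·V_3 - 0.004545·V_2 = 0
Solving these 3 simultaneous equations (Gaussian elimination) gives:
  V_1 = 0.4234 V, V_2 = 0.3976 V, V_3 = 0.02057 V
I_R5 = (V_3 - V_4)/R5 = (0.02057 - 0)/12 = 0.001714 A
|I_R5| = 0.001714 A

Final answer: |I_R5| = 0.001714 A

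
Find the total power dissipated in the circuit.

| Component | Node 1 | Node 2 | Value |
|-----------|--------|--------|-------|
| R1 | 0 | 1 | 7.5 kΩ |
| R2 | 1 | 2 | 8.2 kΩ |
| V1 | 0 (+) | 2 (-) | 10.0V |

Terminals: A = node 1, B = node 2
Nodal analysis, taking node 2 as the 0 V reference.
Source V1 fixes V_0 = 10 V.
KCL at each unknown node (sum of currents leaving = 0; resistances in Ω):
  Node 1: (V_1 - 10)/7500 + (V_1 - 0)/8200 = 0
Collecting terms: 0.0002553 × V_1 = 0.001333  =>  V_1 = 5.223 V
Power in each resistor, P = (ΔV)²/R:
  P_R1 = (10 - 5.223)²/7500 = 0.003043 W
  P_R2 = (5.223 - 0)²/8200 = 0.003327 W
P_total = P_R1 + P_R2 = 0.006369 W

Final answer: 0.006369 W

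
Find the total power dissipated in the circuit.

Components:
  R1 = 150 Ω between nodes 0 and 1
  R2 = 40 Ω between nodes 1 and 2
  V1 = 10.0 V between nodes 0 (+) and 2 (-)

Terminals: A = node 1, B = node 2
Nodal analysis, taking node 2 as the 0 V reference.
Source V1 fixes V_0 = 10 V.
KCL at each unknown node (sum of currents leaving = 0; resistances in Ω):
  Node 1: (V_1 - 10)/150 + (V_1 - 0)/40 = 0
Collecting terms: 0.03167 × V_1 = 0.06667  =>  V_1 = 2.105 V
Power in each resistor, P = (ΔV)²/R:
  P_R1 = (10 - 2.105)²/150 = 0.4155 W
  P_R2 = (2.105 - 0)²/40 = 0.1108 W
P_total = P_R1 + P_R2 = 0.5263 W

Final answer: 0.5263 W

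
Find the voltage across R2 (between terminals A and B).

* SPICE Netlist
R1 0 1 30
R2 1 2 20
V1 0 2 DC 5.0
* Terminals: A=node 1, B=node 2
R1 and R2 are in series across V1 (node 0 → node 1 → node 2), and the output A–B is taken across R2, so this is a voltage divider.
Series current: I = V1/(R1 + R2) = 5/(30 + 20) = 5/50 = 0.1 A
V_R2 = I × R2 = V1 × R2/(R1 + R2) = 5 × 20/50 = 2 V

Final answer: 2 V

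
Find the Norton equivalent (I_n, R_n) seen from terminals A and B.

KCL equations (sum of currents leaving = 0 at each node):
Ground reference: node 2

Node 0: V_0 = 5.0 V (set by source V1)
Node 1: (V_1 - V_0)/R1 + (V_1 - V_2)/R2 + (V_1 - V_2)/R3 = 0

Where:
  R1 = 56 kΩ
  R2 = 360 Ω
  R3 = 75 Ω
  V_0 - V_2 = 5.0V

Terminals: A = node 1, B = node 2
Find the Thévenin equivalent first; then I_n = V_th/R_th and R_n = R_th.
Step 1 — V_th is the open-circuit voltage V_A - V_B (nothing connected across the terminals).
Nodal analysis, taking node 2 as the 0 V reference.
Source V1 fixes V_0 = 5 V.
KCL at each unknown node (sum of currents leaving = 0; resistances in Ω):
  Node 1: (V_1 - 5)/56000 + (V_1 - 0)/360 + (V_1 - 0)/75 = 0
Collecting terms: 0.01613 × V_1 = 0.00008929  =>  V_1 = 0.005536 V
V_th = V_1 - V_2 = 0.005536 - 0 = 0.005536 V
Step 2 — R_th: zero the source — replace V1 by a short circuit (node 2 merges into node 0) — and find the resistance seen between A (node 1) and B (node 0).
Reduce the network between node 1 (A) and node 0 (B) by series/parallel combination:
  Rp1 = R1 ‖ R2 ‖ R3 (parallel, all between nodes 0 and 1) = 1/(1/56000 + 1/360 + 1/75) = 62 Ω
R_th = 62 Ω
I_n = V_th/R_th = 0.005536/62 = 0.00008929 A, and R_n = R_th = 62 Ω

Final answer: I_n = 8.929e-05 A, R_n = 62 Ω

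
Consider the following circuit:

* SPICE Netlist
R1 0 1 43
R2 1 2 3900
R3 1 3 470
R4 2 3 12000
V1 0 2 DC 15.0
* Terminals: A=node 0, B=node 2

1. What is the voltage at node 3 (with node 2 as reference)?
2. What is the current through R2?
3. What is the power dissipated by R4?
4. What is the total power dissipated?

Nodal analysis, taking node 2 as the 0 V reference.
Source V1 fixes V_0 = 15 V.
KCL at each unknown node (sum of currents leaving = 0; resistances in Ω):
  Node 1: (V_1 - 15)/43 + (V_1 - 0)/3900 + (V_1 - V_3)/470 = 0
  Node 3: (V_3 - V_1)/470 + (V_3 - 0)/12000 = 0
Collecting terms (coefficients in siemens):
  0.02564·V_1 - 0.002128·V_3 = 0.3488
  0.002211·V_3 - 0.002128·V_1 = 0
Determinant D = (0.02564)(0.002211) - (-0.002128)(-0.002128) = 0.00005216
V_1 = [(0.3488)(0.002211) - (-0.002128)(0)]/D = 14.79 V
V_3 = [(0.02564)(0) - (0.3488)(-0.002128)]/D = 14.23 V
Part 1:
  Read off the nodal solution: V_3 = 14.23 V
Part 2:
  I_R2 = (V_1 - V_2)/R2 = (14.79 - 0)/3900 = 0.003791 A
  Magnitude: I_R2 = 0.003791 A
Part 3:
  I_R4 = (V_2 - V_3)/R4 = (0 - 14.23)/12000 = -0.001186 A
  P_R4 = I_R4² × R4 = (-0.001186)² × 12000 = 0.01687 W
Part 4:
  Power in each resistor, P = (ΔV)²/R:
    P_R1 = (15 - 14.79)²/43 = 0.001065 W
    P_R2 = (14.79 - 0)²/3900 = 0.05606 W
    P_R3 = (14.79 - 14.23)²/470 = 0.0006608 W
    P_R4 = (0 - 14.23)²/12000 = 0.01687 W
  P_total = P_R1 + P_R2 + P_R3 + P_R4 = 0.07466 W

Final answers:
1. V_3 = 14.23 V
2. I_R2 = 0.003791 A
3. P_R4 = 0.01687 W
4. P_total = 0.07466 W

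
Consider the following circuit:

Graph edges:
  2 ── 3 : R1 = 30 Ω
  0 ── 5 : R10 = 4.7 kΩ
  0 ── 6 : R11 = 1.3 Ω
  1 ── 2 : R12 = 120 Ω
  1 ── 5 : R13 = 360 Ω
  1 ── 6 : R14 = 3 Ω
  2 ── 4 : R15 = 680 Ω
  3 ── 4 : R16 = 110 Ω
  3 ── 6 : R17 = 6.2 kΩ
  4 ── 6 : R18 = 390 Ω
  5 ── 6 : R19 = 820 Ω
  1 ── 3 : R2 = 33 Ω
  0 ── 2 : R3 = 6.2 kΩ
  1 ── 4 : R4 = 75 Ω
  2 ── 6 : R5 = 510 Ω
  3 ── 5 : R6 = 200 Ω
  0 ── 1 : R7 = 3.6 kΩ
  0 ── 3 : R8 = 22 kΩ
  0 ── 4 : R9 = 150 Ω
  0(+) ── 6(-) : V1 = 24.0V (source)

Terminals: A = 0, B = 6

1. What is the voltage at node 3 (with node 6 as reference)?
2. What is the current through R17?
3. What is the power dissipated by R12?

Nodal analysis, taking node 6 as the 0 V reference.
Source V1 fixes V_0 = 24 V.
KCL at each unknown node (sum of currents leaving = 0; resistances in Ω):
  Node 1: (V_1 - V_3)/33 + (V_1 - V_4)/75 + (V_1 - 24)/3600 + (V_1 - V_2)/120 + (V_1 - V_5)/360 + (V_1 - 0)/3 = 0
  Node 2: (V_2 - V_3)/30 + (V_2 - 24)/6200 + (V_2 - 0)/510 + (V_2 - V_1)/120 + (V_2 - V_4)/680 = 0
  Node 3: (V_3 - V_2)/30 + (V_3 - V_1)/33 + (V_3 - V_5)/200 + (V_3 - 24)/22000 + (V_3 - V_4)/110 + (V_3 - 0)/6200 = 0
  Node 4: (V_4 - V_1)/75 + (V_4 - 24)/150 + (V_4 - V_2)/680 + (V_4 - V_3)/110 + (V_4 - 0)/390 = 0
  Node 5: (V_5 - V_3)/200 + (V_5 - 24)/4700 + (V_5 - V_1)/360 + (V_5 - 0)/820 = 0
Collecting terms (coefficients in siemens):
  0.3884·V_1 - 0.008333·V_2 - 0.0303·V_3 - 0.01333·V_4 - 0.002778·V_5 = 0.006667
  0.04526·V_2 - 0.008333·V_1 - 0.03333·V_3 - 0.001471·V_4 = 0.003871
  0.07793·V_3 - 0.0303·V_1 - 0.03333·V_2 - 0.009091·V_4 - 0.005·V_5 = 0.001091
  0.03313·V_4 - 0.01333·V_1 - 0.001471·V_2 - 0.009091·V_3 = 0.16
  0.00921·V_5 - 0.002778·V_1 - 0.005·V_3 = 0.005106
Solving these 5 simultaneous equations (Gaussian elimination) gives:
  V_1 = 0.3626 V, V_2 = 1.433 V, V_3 = 1.499 V, V_4 = 5.451 V
  V_5 = 1.477 V
Part 1:
  Read off the nodal solution: V_3 = 1.499 V
Part 2:
  I_R17 = (V_3 - V_6)/R17 = (1.499 - 0)/6200 = 0.0002417 A
  Magnitude: I_R17 = 0.0002417 A
Part 3:
  I_R12 = (V_1 - V_2)/R12 = (0.3626 - 1.433)/120 = -0.008921 A
  P_R12 = I_R12² × R12 = (-0.008921)² × 120 = 0.00955 W

Final answers:
1. V_3 = 1.499 V
2. I_R17 = 0.0002417 A
3. P_R12 = 0.00955 W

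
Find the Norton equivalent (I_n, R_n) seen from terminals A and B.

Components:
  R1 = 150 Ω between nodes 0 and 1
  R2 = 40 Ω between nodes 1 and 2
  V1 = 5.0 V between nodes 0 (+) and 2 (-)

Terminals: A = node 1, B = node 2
Find the Thévenin equivalent first; then I_n = V_th/R_th and R_n = R_th.
Step 1 — V_th is the open-circuit voltage V_A - V_B (nothing connected across the terminals).
Nodal analysis, taking node 2 as the 0 V reference.
Source V1 fixes V_0 = 5 V.
KCL at each unknown node (sum of currents leaving = 0; resistances in Ω):
  Node 1: (V_1 - 5)/150 + (V_1 - 0)/40 = 0
Collecting terms: 0.03167 × V_1 = 0.03333  =>  V_1 = 1.053 V
V_th = V_1 - V_2 = 1.053 - 0 = 1.053 V
Step 2 — R_th: zero the source — replace V1 by a short circuit (node 2 merges into node 0) — and find the resistance seen between A (node 1) and B (node 0).
Reduce the network between node 1 (A) and node 0 (B) by series/parallel combination:
  Rp1 = R1 ‖ R2 (parallel, both between nodes 0 and 1) = 1/(1/150 + 1/40) = 31.58 Ω
R_th = 31.58 Ω
I_n = V_th/R_th = 1.053/31.58 = 0.03333 A, and R_n = R_th = 31.58 Ω

Final answer: I_n = 0.03333 A, R_n = 31.58 Ω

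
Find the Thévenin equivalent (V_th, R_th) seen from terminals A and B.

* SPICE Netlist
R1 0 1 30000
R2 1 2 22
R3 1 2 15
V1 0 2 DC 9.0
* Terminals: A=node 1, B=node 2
Step 1 — V_th is the open-circuit voltage V_A - V_B (nothing connected across the terminals).
Nodal analysis, taking node 2 as the 0 V reference.
Source V1 fixes V_0 = 9 V.
KCL at each unknown node (sum of currents leaving = 0; resistances in Ω):
  Node 1: (V_1 - 9)/30000 + (V_1 - 0)/22 + (V_1 - 0)/15 = 0
Collecting terms: 0.1122 × V_1 = 0.0003  =>  V_1 = 0.002675 V
V_th = V_1 - V_2 = 0.002675 - 0 = 0.002675 V
Step 2 — R_th: zero the source — replace V1 by a short circuit (node 2 merges into node 0) — and find the resistance seen between A (node 1) and B (node 0).
Reduce the network between node 1 (A) and node 0 (B) by series/parallel combination:
  Rp1 = R1 ‖ R2 ‖ R3 (parallel, all between nodes 0 and 1) = 1/(1/30000 + 1/22 + 1/15) = 8.916 Ω
R_th = 8.916 Ω

Final answer: V_th = 0.002675 V, R_th = 8.916 Ω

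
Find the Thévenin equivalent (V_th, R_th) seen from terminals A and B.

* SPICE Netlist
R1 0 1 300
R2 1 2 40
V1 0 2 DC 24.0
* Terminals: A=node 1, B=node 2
Step 1 — V_th is the open-circuit voltage V_A - V_B (nothing connected across the terminals).
Nodal analysis, taking node 2 as the 0 V reference.
Source V1 fixes V_0 = 24 V.
KCL at each unknown node (sum of currents leaving = 0; resistances in Ω):
  Node 1: (V_1 - 24)/300 + (V_1 - 0)/40 = 0
Collecting terms: 0.02833 × V_1 = 0.08  =>  V_1 = 2.824 V
V_th = V_1 - V_2 = 2.824 - 0 = 2.824 V
Step 2 — R_th: zero the source — replace V1 by a short circuit (node 2 merges into node 0) — and find the resistance seen between A (node 1) and B (node 0).
Reduce the network between node 1 (A) and node 0 (B) by series/parallel combination:
  Rp1 = R1 ‖ R2 (parallel, both between nodes 0 and 1) = 1/(1/300 + 1/40) = 35.29 Ω
R_th = 35.29 Ω

Final answer: V_th = 2.824 V, R_th = 35.29 Ω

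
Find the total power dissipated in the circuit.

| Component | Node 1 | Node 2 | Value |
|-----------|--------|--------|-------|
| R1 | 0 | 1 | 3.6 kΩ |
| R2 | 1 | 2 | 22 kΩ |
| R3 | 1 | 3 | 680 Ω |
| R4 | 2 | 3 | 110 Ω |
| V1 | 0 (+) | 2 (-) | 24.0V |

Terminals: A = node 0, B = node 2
Nodal analysis, taking node 2 as the 0 V reference.
Source V1 fixes V_0 = 24 V.
KCL at each unknown node (sum of currents leaving = 0; resistances in Ω):
  Node 1: (V_1 - 24)/3600 + (V_1 - 0)/22000 + (V_1 - V_3)/680 = 0
  Node 3: (V_3 - V_1)/680 + (V_3 - 0)/110 = 0
Collecting terms (coefficients in siemens):
  0.001794·V_1 - 0.001471·V_3 = 0.006667
  0.01056·V_3 - 0.001471·V_1 = 0
Determinant D = (0.001794)(0.01056) - (-0.001471)(-0.001471) = 0.00001678
V_1 = [(0.006667)(0.01056) - (-0.001471)(0)]/D = 4.195 V
V_3 = [(0.001794)(0) - (0.006667)(-0.001471)]/D = 0.5842 V
Power in each resistor, P = (ΔV)²/R:
  P_R1 = (24 - 4.195)²/3600 = 0.109 W
  P_R2 = (4.195 - 0)²/22000 = 0.0008 W
  P_R3 = (4.195 - 0.5842)²/680 = 0.01918 W
  P_R4 = (0 - 0.5842)²/110 = 0.003102 W
P_total = P_R1 + P_R2 + P_R3 + P_R4 = 0.132 W

Final answer: 0.132 W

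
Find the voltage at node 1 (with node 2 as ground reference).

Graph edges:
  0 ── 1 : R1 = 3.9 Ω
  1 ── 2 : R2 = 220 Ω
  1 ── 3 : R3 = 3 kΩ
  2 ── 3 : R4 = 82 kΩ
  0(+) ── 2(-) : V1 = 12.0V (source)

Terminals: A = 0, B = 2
Nodal analysis, taking node 2 as the 0 V reference.
Source V1 fixes V_0 = 12 V.
KCL at each unknown node (sum of currents leaving = 0; resistances in Ω):
  Node 1: (V_1 - 12)/3.9 + (V_1 - 0)/220 + (V_1 - V_3)/3000 = 0
  Node 3: (V_3 - V_1)/3000 + (V_3 - 0)/82000 = 0
Collecting terms (coefficients in siemens):
  0.2613·V_1 - 0.0003333·V_3 = 3.077
  0.0003455·V_3 - 0.0003333·V_1 = 0
Determinant D = (0.2613)(0.0003455) - (-0.0003333)(-0.0003333) = 0.00009017
V_1 = [(3.077)(0.0003455) - (-0.0003333)(0)]/D = 11.79 V
V_3 = [(0.2613)(0) - (3.077)(-0.0003333)]/D = 11.37 V
The requested potential is V_1 = 11.79 V.

Final answer: V_1 = 11.79 V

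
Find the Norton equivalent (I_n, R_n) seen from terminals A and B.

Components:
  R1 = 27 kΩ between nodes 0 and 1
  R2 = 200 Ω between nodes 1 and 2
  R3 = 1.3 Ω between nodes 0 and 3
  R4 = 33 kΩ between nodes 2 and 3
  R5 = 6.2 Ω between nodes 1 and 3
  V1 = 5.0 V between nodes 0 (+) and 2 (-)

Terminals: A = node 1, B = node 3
Find the Thévenin equivalent first; then I_n = V_th/R_th and R_n = R_th.
Step 1 — V_th is the open-circuit voltage V_A - V_B (nothing connected across the terminals).
Nodal analysis, taking node 2 as the 0 V reference.
Source V1 fixes V_0 = 5 V.
KCL at each unknown node (sum of currents leaving = 0; resistances in Ω):
  Node 1: (V_1 - 5)/27000 + (V_1 - 0)/200 + (V_1 - V_3)/6.2 = 0
  Node 3: (V_3 - 5)/1.3 + (V_3 - 0)/33000 + (V_3 - V_1)/6.2 = 0
Collecting terms (coefficients in siemens):
  0.1663·V_1 - 0.1613·V_3 = 0.0001852
  0.9306·V_3 - 0.1613·V_1 = 3.846
Determinant D = (0.1663)(0.9306) - (-0.1613)(-0.1613) = 0.1288
V_1 = [(0.0001852)(0.9306) - (-0.1613)(3.846)]/D = 4.819 V
V_3 = [(0.1663)(3.846) - (0.0001852)(-0.1613)]/D = 4.968 V
V_th = V_1 - V_3 = 4.819 - 4.968 = -0.1494 V
Step 2 — R_th: zero the source — replace V1 by a short circuit (node 2 merges into node 0) — and find the resistance seen between A (node 1) and B (node 3).
Reduce the network between node 1 (A) and node 3 (B) by series/parallel combination:
  Rp1 = R1 ‖ R2 (parallel, both between nodes 0 and 1) = 1/(1/27000 + 1/200) = 198.5 Ω
  Rp2 = R3 ‖ R4 (parallel, both between nodes 0 and 3) = 1/(1/1.3 + 1/33000) = 1.3 Ω
  Rs1 = Rp1 + Rp2 (series, joined only at node 0) = 198.5 + 1.3 = 199.8 Ω
  Rp3 = R5 ‖ Rs1 (parallel, both between nodes 1 and 3) = 1/(1/6.2 + 1/199.8) = 6.013 Ω
R_th = 6.013 Ω
I_n = V_th/R_th = -0.1494/6.013 = -0.02484 A, and R_n = R_th = 6.013 Ω

Final answer: I_n = -0.02484 A, R_n = 6.013 Ω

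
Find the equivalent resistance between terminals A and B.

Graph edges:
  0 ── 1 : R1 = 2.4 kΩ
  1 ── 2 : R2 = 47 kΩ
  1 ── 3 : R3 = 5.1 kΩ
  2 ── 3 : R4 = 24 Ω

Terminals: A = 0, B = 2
Reduce the network between node 0 (A) and node 2 (B) by series/parallel combination:
  Rs1 = R3 + R4 (series, joined only at node 3) = 5100 + 24 = 5124 Ω
  Rp1 = R2 ‖ Rs1 (parallel, both between nodes 1 and 2) = 1/(1/47000 + 1/5124) = 4620 Ω
  Rs2 = R1 + Rp1 (series, joined only at node 1) = 2400 + 4620 = 7020 Ω
R_eq = 7.02 kΩ

Final answer: 7.02 kΩ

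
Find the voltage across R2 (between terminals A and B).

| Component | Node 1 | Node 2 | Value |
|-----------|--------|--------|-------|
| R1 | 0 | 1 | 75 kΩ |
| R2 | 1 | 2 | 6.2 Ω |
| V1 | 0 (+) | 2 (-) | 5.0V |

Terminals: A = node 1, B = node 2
R1 and R2 are in series across V1 (node 0 → node 1 → node 2), and the output A–B is taken across R2, so this is a voltage divider.
Series current: I = V1/(R1 + R2) = 5/(75000 + 6.2) = 5/75010 = 0.00006666 A
V_R2 = I × R2 = V1 × R2/(R1 + R2) = 5 × 6.2/75010 = 0.0004133 V

Final answer: 0.0004133 V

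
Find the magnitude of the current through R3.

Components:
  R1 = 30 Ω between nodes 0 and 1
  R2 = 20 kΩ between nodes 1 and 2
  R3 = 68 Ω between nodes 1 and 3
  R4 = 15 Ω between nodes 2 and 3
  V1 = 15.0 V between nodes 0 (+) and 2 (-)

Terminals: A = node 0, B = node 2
Nodal analysis, taking node 2 as the 0 V reference.
Source V1 fixes V_0 = 15 V.
KCL at each unknown node (sum of currents leaving = 0; resistances in Ω):
  Node 1: (V_1 - 15)/30 + (V_1 - 0)/20000 + (V_1 - V_3)/68 = 0
  Node 3: (V_3 - V_1)/68 + (V_3 - 0)/15 = 0
Collecting terms (coefficients in siemens):
  0.04809·V_1 - 0.01471·V_3 = 0.5
  0.08137·V_3 - 0.01471·V_1 = 0
Determinant D = (0.04809)(0.08137) - (-0.01471)(-0.01471) = 0.003697
V_1 = [(0.5)(0.08137) - (-0.01471)(0)]/D = 11.01 V
V_3 = [(0.04809)(0) - (0.5)(-0.01471)]/D = 1.989 V
I_R3 = (V_1 - V_3)/R3 = (11.01 - 1.989)/68 = 0.1326 A
|I_R3| = 0.1326 A

Final answer: |I_R3| = 0.1326 A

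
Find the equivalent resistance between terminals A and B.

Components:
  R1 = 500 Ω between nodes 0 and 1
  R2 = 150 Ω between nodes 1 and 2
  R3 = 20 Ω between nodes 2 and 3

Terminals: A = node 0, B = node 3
Reduce the network between node 0 (A) and node 3 (B) by series/parallel combination:
  Rs1 = R1 + R2 (series, joined only at node 1) = 500 + 150 = 650 Ω
  Rs2 = R3 + Rs1 (series, joined only at node 2) = 20 + 650 = 670 Ω
R_eq = 670 Ω

Final answer: 670 Ω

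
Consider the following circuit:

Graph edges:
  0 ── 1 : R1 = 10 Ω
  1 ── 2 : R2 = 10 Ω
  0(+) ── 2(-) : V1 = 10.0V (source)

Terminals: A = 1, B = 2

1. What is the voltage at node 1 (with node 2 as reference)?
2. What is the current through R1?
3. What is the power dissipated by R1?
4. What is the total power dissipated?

Nodal analysis, taking node 2 as the 0 V reference.
Source V1 fixes V_0 = 10 V.
KCL at each unknown node (sum of currents leaving = 0; resistances in Ω):
  Node 1: (V_1 - 10)/10 + (V_1 - 0)/10 = 0
Collecting terms: 0.2 × V_1 = 1  =>  V_1 = 5 V
Part 1:
  Read off the nodal solution: V_1 = 5 V
Part 2:
  I_R1 = (V_0 - V_1)/R1 = (10 - 5)/10 = 0.5 A
  Magnitude: I_R1 = 0.5 A
Part 3:
  I_R1 = (V_0 - V_1)/R1 = (10 - 5)/10 = 0.5 A
  P_R1 = I_R1² × R1 = (0.5)² × 10 = 2.5 W
Part 4:
  Power in each resistor, P = (ΔV)²/R:
    P_R1 = (10 - 5)²/10 = 2.5 W
    P_R2 = (5 - 0)²/10 = 2.5 W
  P_total = P_R1 + P_R2 = 5 W

Final answers:
1. V_1 = 5 V
2. I_R1 = 0.5 A
3. P_R1 = 2.5 W
4. P_total = 5 W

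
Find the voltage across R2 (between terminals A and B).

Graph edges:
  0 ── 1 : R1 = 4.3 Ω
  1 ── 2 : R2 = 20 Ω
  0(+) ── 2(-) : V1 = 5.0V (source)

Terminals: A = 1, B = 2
R1 and R2 are in series across V1 (node 0 → node 1 → node 2), and the output A–B is taken across R2, so this is a voltage divider.
Series current: I = V1/(R1 + R2) = 5/(4.3 + 20) = 5/24.3 = 0.2058 A
V_R2 = I × R2 = V1 × R2/(R1 + R2) = 5 × 20/24.3 = 4.115 V

Final answer: 4.115 V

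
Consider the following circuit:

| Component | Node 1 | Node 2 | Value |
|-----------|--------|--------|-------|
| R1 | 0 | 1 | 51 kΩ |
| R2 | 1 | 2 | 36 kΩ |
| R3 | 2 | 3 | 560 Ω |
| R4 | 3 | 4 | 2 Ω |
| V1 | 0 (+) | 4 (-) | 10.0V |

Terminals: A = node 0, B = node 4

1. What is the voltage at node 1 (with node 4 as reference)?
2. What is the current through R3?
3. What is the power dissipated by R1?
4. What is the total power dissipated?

Nodal analysis, taking node 4 as the 0 V reference.
Source V1 fixes V_0 = 10 V.
KCL at each unknown node (sum of currents leaving = 0; resistances in Ω):
  Node 1: (V_1 - 10)/51000 + (V_1 - V_2)/36000 = 0
  Node 2: (V_2 - V_1)/36000 + (V_2 - V_3)/560 = 0
  Node 3: (V_3 - V_2)/560 + (V_3 - 0)/2 = 0
Collecting terms (coefficients in siemens):
  0.00004739·V_1 - 0.00002778·V_2 = 0.0001961
  0.001813·V_2 - 0.00002778·V_1 - 0.001786·V_3 = 0
  0.5018·V_3 - 0.001786·V_2 = 0
Solving these 3 simultaneous equations (Gaussian elimination) gives:
  V_1 = 4.176 V, V_2 = 0.06418 V, V_3 = 0.0002284 V
Part 1:
  Read off the nodal solution: V_1 = 4.176 V
Part 2:
  I_R3 = (V_2 - V_3)/R3 = (0.06418 - 0.0002284)/560 = 0.0001142 A
  Magnitude: I_R3 = 0.0001142 A
Part 3:
  I_R1 = (V_0 - V_1)/R1 = (10 - 4.176)/51000 = 0.0001142 A
  P_R1 = I_R1² × R1 = (0.0001142)² × 51000 = 0.0006652 W
Part 4:
  Power in each resistor, P = (ΔV)²/R:
    P_R1 = (10 - 4.176)²/51000 = 0.0006652 W
    P_R2 = (4.176 - 0.06418)²/36000 = 0.0004695 W
    P_R3 = (0.06418 - 0.0002284)²/560 = 0.000007304 W
    P_R4 = (0.0002284 - 0)²/2 = 0.00000002609 W
  P_total = P_R1 + P_R2 + P_R3 + P_R4 = 0.001142 W

Final answers:
1. V_1 = 4.176 V
2. I_R3 = 0.0001142 A
3. P_R1 = 0.0006652 W
4. P_total = 0.001142 W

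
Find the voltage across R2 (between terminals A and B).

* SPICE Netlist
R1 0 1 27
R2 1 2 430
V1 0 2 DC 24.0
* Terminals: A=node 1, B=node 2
R1 and R2 are in series across V1 (node 0 → node 1 → node 2), and the output A–B is taken across R2, so this is a voltage divider.
Series current: I = V1/(R1 + R2) = 24/(27 + 430) = 24/457 = 0.05252 A
V_R2 = I × R2 = V1 × R2/(R1 + R2) = 24 × 430/457 = 22.58 V

Final answer: 22.58 V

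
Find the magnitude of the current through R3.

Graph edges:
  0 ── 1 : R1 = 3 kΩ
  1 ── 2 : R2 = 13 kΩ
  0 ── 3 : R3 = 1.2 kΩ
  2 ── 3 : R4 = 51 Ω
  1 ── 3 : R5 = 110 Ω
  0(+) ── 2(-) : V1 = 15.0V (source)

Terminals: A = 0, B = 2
Nodal analysis, taking node 2 as the 0 V reference.
Source V1 fixes V_0 = 15 V.
KCL at each unknown node (sum of currents leaving = 0; resistances in Ω):
  Node 1: (V_1 - 15)/3000 + (V_1 - 0)/13000 + (V_1 - V_3)/110 = 0
  Node 3: (V_3 - 15)/1200 + (V_3 - 0)/51 + (V_3 - V_1)/110 = 0
Collecting terms (coefficients in siemens):
  0.009501·V_1 - 0.009091·V_3 = 0.005
  0.02953·V_3 - 0.009091·V_1 = 0.0125
Determinant D = (0.009501)(0.02953) - (-0.009091)(-0.009091) = 0.0001979
V_1 = [(0.005)(0.02953) - (-0.009091)(0.0125)]/D = 1.32 V
V_3 = [(0.009501)(0.0125) - (0.005)(-0.009091)]/D = 0.8296 V
I_R3 = (V_0 - V_3)/R3 = (15 - 0.8296)/1200 = 0.01181 A
|I_R3| = 0.01181 A

Final answer: |I_R3| = 0.01181 A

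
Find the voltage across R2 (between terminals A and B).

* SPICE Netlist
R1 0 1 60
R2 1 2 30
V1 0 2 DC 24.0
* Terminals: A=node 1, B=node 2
R1 and R2 are in series across V1 (node 0 → node 1 → node 2), and the output A–B is taken across R2, so this is a voltage divider.
Series current: I = V1/(R1 + R2) = 24/(60 + 30) = 24/90 = 0.2667 A
V_R2 = I × R2 = V1 × R2/(R1 + R2) = 24 × 30/90 = 8 V

Final answer: 8 V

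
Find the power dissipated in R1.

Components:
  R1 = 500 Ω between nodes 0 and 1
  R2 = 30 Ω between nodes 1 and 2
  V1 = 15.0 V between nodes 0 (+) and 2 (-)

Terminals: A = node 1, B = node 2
Nodal analysis, taking node 2 as the 0 V reference.
Source V1 fixes V_0 = 15 V.
KCL at each unknown node (sum of currents leaving = 0; resistances in Ω):
  Node 1: (V_1 - 15)/500 + (V_1 - 0)/30 = 0
Collecting terms: 0.03533 × V_1 = 0.03  =>  V_1 = 0.8491 V
I_R1 = (V_0 - V_1)/R1 = (15 - 0.8491)/500 = 0.0283 A
P_R1 = I_R1² × R1 = (0.0283)² × 500 = 0.4005 W

Final answer: 0.4005 W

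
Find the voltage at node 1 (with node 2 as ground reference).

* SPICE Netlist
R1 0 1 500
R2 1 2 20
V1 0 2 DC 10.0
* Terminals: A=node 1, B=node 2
Nodal analysis, taking node 2 as the 0 V reference.
Source V1 fixes V_0 = 10 V.
KCL at each unknown node (sum of currents leaving = 0; resistances in Ω):
  Node 1: (V_1 - 10)/500 + (V_1 - 0)/20 = 0
Collecting terms: 0.052 × V_1 = 0.02  =>  V_1 = 0.3846 V
The requested potential is V_1 = 0.3846 V.

Final answer: V_1 = 0.3846 V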